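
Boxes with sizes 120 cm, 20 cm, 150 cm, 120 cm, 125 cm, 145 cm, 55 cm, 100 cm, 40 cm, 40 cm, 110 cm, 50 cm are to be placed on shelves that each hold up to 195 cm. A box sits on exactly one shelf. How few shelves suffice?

Total = 150 + 145 + 125 + 120 + 120 + 110 + 100 + 55 + 50 + 40 + 40 + 20 = 1075 cm.
Lower bound: ⌈1075/195⌉ = 6 shelves.
Also, 7 boxes each exceed 195/2 cm, and no two of those can share a shelf, so at least 7 shelves are needed.
A packing using 7 shelves:
  shelf 1: 150 + 40 = 190
  shelf 2: 145 + 50 = 195
  shelf 3: 125 + 55 = 180
  shelf 4: 120 + 40 + 20 = 180
  shelf 5: 120 = 120
  shelf 6: 110 = 110
  shelf 7: 100 = 100
This matches the lower bound, so 7 is optimal.

7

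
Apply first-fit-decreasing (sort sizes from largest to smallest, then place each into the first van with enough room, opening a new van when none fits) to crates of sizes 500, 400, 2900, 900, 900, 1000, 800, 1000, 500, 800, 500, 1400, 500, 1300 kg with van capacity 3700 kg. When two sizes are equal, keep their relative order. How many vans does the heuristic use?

4

Sorted descending: 2900, 1400, 1300, 1000, 1000, 900, 900, 800, 800, 500, 500, 500, 500, 400.
  2900 → van 1 (new)  [load 2900/3700]
  1400 → van 2 (new)  [load 1400/3700]
  1300 → van 2  [load 2700/3700]
  1000 → van 2  [load 3700/3700]
  1000 → van 3 (new)  [load 1000/3700]
  900 → van 3  [load 1900/3700]
  900 → van 3  [load 2800/3700]
  800 → van 1  [load 3700/3700]
  800 → van 3  [load 3600/3700]
  500 → van 4 (new)  [load 500/3700]
  500 → van 4  [load 1000/3700]
  500 → van 4  [load 1500/3700]
  500 → van 4  [load 2000/3700]
  400 → van 4  [load 2400/3700]
4 vans opened.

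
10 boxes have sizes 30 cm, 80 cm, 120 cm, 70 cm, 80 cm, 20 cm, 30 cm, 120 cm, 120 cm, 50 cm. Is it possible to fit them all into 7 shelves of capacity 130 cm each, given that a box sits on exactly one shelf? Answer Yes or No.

A valid assignment using 6 shelves:
  shelf 1: 120 = 120
  shelf 2: 120 = 120
  shelf 3: 120 = 120
  shelf 4: 80 + 50 = 130
  shelf 5: 80 + 30 + 20 = 130
  shelf 6: 70 + 30 = 100
That uses only 6 ≤ 7, so 7 shelves are enough.

Yes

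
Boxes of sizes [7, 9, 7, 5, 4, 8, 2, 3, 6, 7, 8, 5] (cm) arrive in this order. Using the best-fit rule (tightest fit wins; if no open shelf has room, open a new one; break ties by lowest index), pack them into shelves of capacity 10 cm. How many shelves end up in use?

9

  7 → shelf 1 (new)  [load 7/10]
  9 → shelf 2 (new)  [load 9/10]
  7 → shelf 3 (new)  [load 7/10]
  5 → shelf 4 (new)  [load 5/10]
  4 → shelf 4  [load 9/10]
  8 → shelf 5 (new)  [load 8/10]
  2 → shelf 5  [load 10/10]
  3 → shelf 1  [load 10/10]
  6 → shelf 6 (new)  [load 6/10]
  7 → shelf 7 (new)  [load 7/10]
  8 → shelf 8 (new)  [load 8/10]
  5 → shelf 9 (new)  [load 5/10]
9 shelves opened.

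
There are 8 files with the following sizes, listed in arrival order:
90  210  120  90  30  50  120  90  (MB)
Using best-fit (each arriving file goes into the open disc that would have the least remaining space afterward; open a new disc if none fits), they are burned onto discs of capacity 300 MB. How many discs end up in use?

3

  90 → disc 1 (new)  [load 90/300]
  210 → disc 1  [load 300/300]
  120 → disc 2 (new)  [load 120/300]
  90 → disc 2  [load 210/300]
  30 → disc 2  [load 240/300]
  50 → disc 2  [load 290/300]
  120 → disc 3 (new)  [load 120/300]
  90 → disc 3  [load 210/300]
3 discs opened.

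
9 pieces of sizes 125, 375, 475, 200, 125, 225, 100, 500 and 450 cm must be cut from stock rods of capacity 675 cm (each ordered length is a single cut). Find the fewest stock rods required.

Total = 500 + 475 + 450 + 375 + 225 + 200 + 125 + 125 + 100 = 2575 cm.
Lower bound: ⌈2575/675⌉ = 4 stock rods.
A packing using 4 stock rods:
  stock rod 1: 500 + 125 = 625
  stock rod 2: 475 + 200 = 675
  stock rod 3: 450 + 225 = 675
  stock rod 4: 375 + 125 + 100 = 600
This matches the lower bound, so 4 is optimal.

4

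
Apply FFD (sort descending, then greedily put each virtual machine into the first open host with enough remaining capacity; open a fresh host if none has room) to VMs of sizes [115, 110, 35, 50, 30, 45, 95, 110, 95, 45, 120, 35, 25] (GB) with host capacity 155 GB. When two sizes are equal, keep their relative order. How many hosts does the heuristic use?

6

Sorted descending: 120, 115, 110, 110, 95, 95, 50, 45, 45, 35, 35, 30, 25.
  120 → host 1 (new)  [load 120/155]
  115 → host 2 (new)  [load 115/155]
  110 → host 3 (new)  [load 110/155]
  110 → host 4 (new)  [load 110/155]
  95 → host 5 (new)  [load 95/155]
  95 → host 6 (new)  [load 95/155]
  50 → host 5  [load 145/155]
  45 → host 3  [load 155/155]
  45 → host 4  [load 155/155]
  35 → host 1  [load 155/155]
  35 → host 2  [load 150/155]
  30 → host 6  [load 125/155]
  25 → host 6  [load 150/155]
6 hosts opened.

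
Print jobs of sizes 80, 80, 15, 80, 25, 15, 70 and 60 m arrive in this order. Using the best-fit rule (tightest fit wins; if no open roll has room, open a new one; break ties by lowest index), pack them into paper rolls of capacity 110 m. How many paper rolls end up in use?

  80 → roll 1 (new)  [load 80/110]
  80 → roll 2 (new)  [load 80/110]
  15 → roll 1  [load 95/110]
  80 → roll 3 (new)  [load 80/110]
  25 → roll 2  [load 105/110]
  15 → roll 1  [load 110/110]
  70 → roll 4 (new)  [load 70/110]
  60 → roll 5 (new)  [load 60/110]
5 paper rolls opened.

5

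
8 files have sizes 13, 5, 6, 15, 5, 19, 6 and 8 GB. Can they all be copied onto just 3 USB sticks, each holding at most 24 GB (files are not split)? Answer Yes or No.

Total = 77 GB; ⌈77/24⌉ = 4.
At least 4 USB sticks are required, but only 3 are allowed.

No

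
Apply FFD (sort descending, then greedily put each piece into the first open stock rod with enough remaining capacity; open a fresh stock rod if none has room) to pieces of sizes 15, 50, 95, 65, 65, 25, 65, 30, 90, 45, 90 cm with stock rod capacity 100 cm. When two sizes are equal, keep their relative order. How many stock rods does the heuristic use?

7

Sorted descending: 95, 90, 90, 65, 65, 65, 50, 45, 30, 25, 15.
  95 → stock rod 1 (new)  [load 95/100]
  90 → stock rod 2 (new)  [load 90/100]
  90 → stock rod 3 (new)  [load 90/100]
  65 → stock rod 4 (new)  [load 65/100]
  65 → stock rod 5 (new)  [load 65/100]
  65 → stock rod 6 (new)  [load 65/100]
  50 → stock rod 7 (new)  [load 50/100]
  45 → stock rod 7  [load 95/100]
  30 → stock rod 4  [load 95/100]
  25 → stock rod 5  [load 90/100]
  15 → stock rod 6  [load 80/100]
7 stock rods opened.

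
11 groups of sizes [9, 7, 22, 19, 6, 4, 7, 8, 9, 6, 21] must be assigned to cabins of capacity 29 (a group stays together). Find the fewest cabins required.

Total = 22 + 21 + 19 + 9 + 9 + 8 + 7 + 7 + 6 + 6 + 4 = 118.
Lower bound: ⌈118/29⌉ = 5 cabins.
A packing using 5 cabins:
  cabin 1: 22 + 7 = 29
  cabin 2: 21 + 8 = 29
  cabin 3: 19 + 9 = 28
  cabin 4: 9 + 7 + 6 + 6 = 28
  cabin 5: 4 = 4
This matches the lower bound, so 5 is optimal.

5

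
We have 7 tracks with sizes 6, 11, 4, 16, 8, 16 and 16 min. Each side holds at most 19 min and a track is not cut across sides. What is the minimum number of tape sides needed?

5

Total = 16 + 16 + 16 + 11 + 8 + 6 + 4 = 77 min.
Lower bound: ⌈77/19⌉ = 5 tape sides.
A packing using 5 tape sides:
  side 1: 16 = 16
  side 2: 16 = 16
  side 3: 16 = 16
  side 4: 11 + 8 = 19
  side 5: 6 + 4 = 10
This matches the lower bound, so 5 is optimal.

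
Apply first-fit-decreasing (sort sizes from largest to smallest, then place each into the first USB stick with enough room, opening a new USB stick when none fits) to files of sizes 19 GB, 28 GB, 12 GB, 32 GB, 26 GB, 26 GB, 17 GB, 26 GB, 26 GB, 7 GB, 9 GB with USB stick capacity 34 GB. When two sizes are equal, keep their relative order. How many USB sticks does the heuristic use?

8

Sorted descending: 32, 28, 26, 26, 26, 26, 19, 17, 12, 9, 7.
  32 → USB stick 1 (new)  [load 32/34]
  28 → USB stick 2 (new)  [load 28/34]
  26 → USB stick 3 (new)  [load 26/34]
  26 → USB stick 4 (new)  [load 26/34]
  26 → USB stick 5 (new)  [load 26/34]
  26 → USB stick 6 (new)  [load 26/34]
  19 → USB stick 7 (new)  [load 19/34]
  17 → USB stick 8 (new)  [load 17/34]
  12 → USB stick 7  [load 31/34]
  9 → USB stick 8  [load 26/34]
  7 → USB stick 3  [load 33/34]
8 USB sticks opened.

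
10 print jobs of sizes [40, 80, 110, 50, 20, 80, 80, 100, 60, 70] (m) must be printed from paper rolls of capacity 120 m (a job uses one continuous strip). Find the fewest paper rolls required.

7

Total = 110 + 100 + 80 + 80 + 80 + 70 + 60 + 50 + 40 + 20 = 690 m.
Lower bound: ⌈690/120⌉ = 6 paper rolls.
A packing using 7 paper rolls:
  roll 1: 110 = 110
  roll 2: 100 + 20 = 120
  roll 3: 80 + 40 = 120
  roll 4: 80 = 80
  roll 5: 80 = 80
  roll 6: 70 + 50 = 120
  roll 7: 60 = 60
No arrangement into 6 paper rolls stays within capacity, so 7 is optimal.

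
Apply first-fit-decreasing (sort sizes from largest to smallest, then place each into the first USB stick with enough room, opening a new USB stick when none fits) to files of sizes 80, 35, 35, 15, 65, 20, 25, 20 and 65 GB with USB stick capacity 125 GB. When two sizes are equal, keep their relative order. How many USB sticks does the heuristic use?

Sorted descending: 80, 65, 65, 35, 35, 25, 20, 20, 15.
  80 → USB stick 1 (new)  [load 80/125]
  65 → USB stick 2 (new)  [load 65/125]
  65 → USB stick 3 (new)  [load 65/125]
  35 → USB stick 1  [load 115/125]
  35 → USB stick 2  [load 100/125]
  25 → USB stick 2  [load 125/125]
  20 → USB stick 3  [load 85/125]
  20 → USB stick 3  [load 105/125]
  15 → USB stick 3  [load 120/125]
3 USB sticks opened.

3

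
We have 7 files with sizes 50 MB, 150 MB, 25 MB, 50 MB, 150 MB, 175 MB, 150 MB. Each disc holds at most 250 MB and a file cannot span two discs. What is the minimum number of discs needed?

4

Total = 175 + 150 + 150 + 150 + 50 + 50 + 25 = 750 MB.
Lower bound: ⌈750/250⌉ = 3 discs.
Also, 4 files each exceed 125 MB, and no two of those can share a disc, so at least 4 discs are needed.
A packing using 4 discs:
  disc 1: 175 + 50 + 25 = 250
  disc 2: 150 + 50 = 200
  disc 3: 150 = 150
  disc 4: 150 = 150
This matches the lower bound, so 4 is optimal.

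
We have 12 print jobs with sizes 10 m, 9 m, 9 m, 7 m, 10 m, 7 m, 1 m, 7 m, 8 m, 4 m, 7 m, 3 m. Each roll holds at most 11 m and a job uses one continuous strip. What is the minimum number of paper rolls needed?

9

Total = 10 + 10 + 9 + 9 + 8 + 7 + 7 + 7 + 7 + 4 + 3 + 1 = 82 m.
Lower bound: ⌈82/11⌉ = 8 paper rolls.
Also, 9 print jobs each exceed 11/2 m, and no two of those can share a roll, so at least 9 paper rolls are needed.
A packing using 9 paper rolls:
  roll 1: 10 + 1 = 11
  roll 2: 10 = 10
  roll 3: 9 = 9
  roll 4: 9 = 9
  roll 5: 8 + 3 = 11
  roll 6: 7 + 4 = 11
  roll 7: 7 = 7
  roll 8: 7 = 7
  roll 9: 7 = 7
This matches the lower bound, so 9 is optimal.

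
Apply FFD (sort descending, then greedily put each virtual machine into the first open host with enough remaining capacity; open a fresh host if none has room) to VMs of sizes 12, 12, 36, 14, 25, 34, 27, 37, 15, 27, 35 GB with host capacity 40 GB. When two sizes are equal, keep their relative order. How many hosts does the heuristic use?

Sorted descending: 37, 36, 35, 34, 27, 27, 25, 15, 14, 12, 12.
  37 → host 1 (new)  [load 37/40]
  36 → host 2 (new)  [load 36/40]
  35 → host 3 (new)  [load 35/40]
  34 → host 4 (new)  [load 34/40]
  27 → host 5 (new)  [load 27/40]
  27 → host 6 (new)  [load 27/40]
  25 → host 7 (new)  [load 25/40]
  15 → host 7  [load 40/40]
  14 → host 8 (new)  [load 14/40]
  12 → host 5  [load 39/40]
  12 → host 6  [load 39/40]
8 hosts opened.

8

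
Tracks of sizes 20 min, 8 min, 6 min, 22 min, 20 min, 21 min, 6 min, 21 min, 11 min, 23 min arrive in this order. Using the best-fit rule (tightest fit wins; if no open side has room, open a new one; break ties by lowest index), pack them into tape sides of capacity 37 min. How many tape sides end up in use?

  20 → side 1 (new)  [load 20/37]
  8 → side 1  [load 28/37]
  6 → side 1  [load 34/37]
  22 → side 2 (new)  [load 22/37]
  20 → side 3 (new)  [load 20/37]
  21 → side 4 (new)  [load 21/37]
  6 → side 2  [load 28/37]
  21 → side 5 (new)  [load 21/37]
  11 → side 4  [load 32/37]
  23 → side 6 (new)  [load 23/37]
6 tape sides opened.

6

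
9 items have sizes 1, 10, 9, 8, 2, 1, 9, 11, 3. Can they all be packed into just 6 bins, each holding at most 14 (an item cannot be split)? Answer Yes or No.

A valid assignment using 5 bins:
  bin 1: 11 + 3 = 14
  bin 2: 10 + 2 + 1 + 1 = 14
  bin 3: 9 = 9
  bin 4: 9 = 9
  bin 5: 8 = 8
That uses only 5 ≤ 6, so 6 bins are enough.

Yes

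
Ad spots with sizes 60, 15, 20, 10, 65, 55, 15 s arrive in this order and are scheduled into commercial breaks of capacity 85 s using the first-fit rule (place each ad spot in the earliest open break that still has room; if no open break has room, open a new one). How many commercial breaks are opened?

  60 → break 1 (new)  [load 60/85]
  15 → break 1  [load 75/85]
  20 → break 2 (new)  [load 20/85]
  10 → break 1  [load 85/85]
  65 → break 2  [load 85/85]
  55 → break 3 (new)  [load 55/85]
  15 → break 3  [load 70/85]
3 commercial breaks opened.

3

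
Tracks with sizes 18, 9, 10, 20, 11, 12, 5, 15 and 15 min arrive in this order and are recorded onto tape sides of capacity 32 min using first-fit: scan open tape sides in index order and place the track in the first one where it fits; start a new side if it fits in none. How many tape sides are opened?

4

  18 → side 1 (new)  [load 18/32]
  9 → side 1  [load 27/32]
  10 → side 2 (new)  [load 10/32]
  20 → side 2  [load 30/32]
  11 → side 3 (new)  [load 11/32]
  12 → side 3  [load 23/32]
  5 → side 1  [load 32/32]
  15 → side 4 (new)  [load 15/32]
  15 → side 4  [load 30/32]
4 tape sides opened.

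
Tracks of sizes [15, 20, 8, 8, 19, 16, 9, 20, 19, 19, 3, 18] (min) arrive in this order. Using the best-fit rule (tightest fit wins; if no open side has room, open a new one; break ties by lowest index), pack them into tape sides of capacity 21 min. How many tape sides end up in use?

  15 → side 1 (new)  [load 15/21]
  20 → side 2 (new)  [load 20/21]
  8 → side 3 (new)  [load 8/21]
  8 → side 3  [load 16/21]
  19 → side 4 (new)  [load 19/21]
  16 → side 5 (new)  [load 16/21]
  9 → side 6 (new)  [load 9/21]
  20 → side 7 (new)  [load 20/21]
  19 → side 8 (new)  [load 19/21]
  19 → side 9 (new)  [load 19/21]
  3 → side 3  [load 19/21]
  18 → side 10 (new)  [load 18/21]
10 tape sides opened.

10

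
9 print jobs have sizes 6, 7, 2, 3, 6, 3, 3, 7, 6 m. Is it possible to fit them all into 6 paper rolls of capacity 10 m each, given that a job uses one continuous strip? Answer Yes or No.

A valid assignment using 5 paper rolls:
  roll 1: 7 + 3 = 10
  roll 2: 7 + 3 = 10
  roll 3: 6 + 3 = 9
  roll 4: 6 + 2 = 8
  roll 5: 6 = 6
That uses only 5 ≤ 6, so 6 paper rolls are enough.

Yes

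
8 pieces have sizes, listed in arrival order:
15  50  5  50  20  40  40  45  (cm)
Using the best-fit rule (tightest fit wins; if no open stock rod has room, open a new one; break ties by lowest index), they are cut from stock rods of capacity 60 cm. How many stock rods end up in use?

6

  15 → stock rod 1 (new)  [load 15/60]
  50 → stock rod 2 (new)  [load 50/60]
  5 → stock rod 2  [load 55/60]
  50 → stock rod 3 (new)  [load 50/60]
  20 → stock rod 1  [load 35/60]
  40 → stock rod 4 (new)  [load 40/60]
  40 → stock rod 5 (new)  [load 40/60]
  45 → stock rod 6 (new)  [load 45/60]
6 stock rods opened.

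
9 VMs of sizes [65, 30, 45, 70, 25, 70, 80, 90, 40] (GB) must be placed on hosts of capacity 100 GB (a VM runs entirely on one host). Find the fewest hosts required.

Total = 90 + 80 + 70 + 70 + 65 + 45 + 40 + 30 + 25 = 515 GB.
Lower bound: ⌈515/100⌉ = 6 hosts.
A packing using 6 hosts:
  host 1: 90 = 90
  host 2: 80 = 80
  host 3: 70 + 30 = 100
  host 4: 70 + 25 = 95
  host 5: 65 = 65
  host 6: 45 + 40 = 85
This matches the lower bound, so 6 is optimal.

6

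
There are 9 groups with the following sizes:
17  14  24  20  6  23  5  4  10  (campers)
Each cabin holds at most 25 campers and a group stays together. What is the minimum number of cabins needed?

6

Total = 24 + 23 + 20 + 17 + 14 + 10 + 6 + 5 + 4 = 123 campers.
Lower bound: ⌈123/25⌉ = 5 cabins.
A packing using 6 cabins:
  cabin 1: 24 = 24
  cabin 2: 23 = 23
  cabin 3: 20 + 5 = 25
  cabin 4: 17 + 6 = 23
  cabin 5: 14 + 10 = 24
  cabin 6: 4 = 4
No arrangement into 5 cabins stays within capacity, so 6 is optimal.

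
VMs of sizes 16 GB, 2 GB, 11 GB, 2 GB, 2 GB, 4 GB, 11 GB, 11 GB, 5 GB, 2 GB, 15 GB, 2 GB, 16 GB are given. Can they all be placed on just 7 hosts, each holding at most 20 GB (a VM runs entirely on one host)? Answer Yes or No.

Yes

A valid assignment using 6 hosts:
  host 1: 16 + 4 = 20
  host 2: 16 + 2 + 2 = 20
  host 3: 15 + 5 = 20
  host 4: 11 + 2 + 2 + 2 = 17
  host 5: 11 = 11
  host 6: 11 = 11
That uses only 6 ≤ 7, so 7 hosts are enough.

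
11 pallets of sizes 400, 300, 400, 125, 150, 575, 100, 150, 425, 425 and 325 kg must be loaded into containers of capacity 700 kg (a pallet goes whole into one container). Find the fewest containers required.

6

Total = 575 + 425 + 425 + 400 + 400 + 325 + 300 + 150 + 150 + 125 + 100 = 3375 kg.
Lower bound: ⌈3375/700⌉ = 5 containers.
A packing using 6 containers:
  container 1: 575 + 125 = 700
  container 2: 425 + 150 + 100 = 675
  container 3: 425 + 150 = 575
  container 4: 400 + 300 = 700
  container 5: 400 = 400
  container 6: 325 = 325
No arrangement into 5 containers stays within capacity, so 6 is optimal.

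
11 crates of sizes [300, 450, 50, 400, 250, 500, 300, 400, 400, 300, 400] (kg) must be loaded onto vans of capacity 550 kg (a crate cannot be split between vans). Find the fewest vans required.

9

Total = 500 + 450 + 400 + 400 + 400 + 400 + 300 + 300 + 300 + 250 + 50 = 3750 kg.
Lower bound: ⌈3750/550⌉ = 7 vans.
Also, 9 crates each exceed 275 kg, and no two of those can share a van, so at least 9 vans are needed.
A packing using 9 vans:
  van 1: 500 + 50 = 550
  van 2: 450 = 450
  van 3: 400 = 400
  van 4: 400 = 400
  van 5: 400 = 400
  van 6: 400 = 400
  van 7: 300 + 250 = 550
  van 8: 300 = 300
  van 9: 300 = 300
This matches the lower bound, so 9 is optimal.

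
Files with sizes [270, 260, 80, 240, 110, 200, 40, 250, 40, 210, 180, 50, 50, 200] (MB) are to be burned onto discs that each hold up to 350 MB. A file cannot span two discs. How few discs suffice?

8

Total = 270 + 260 + 250 + 240 + 210 + 200 + 200 + 180 + 110 + 80 + 50 + 50 + 40 + 40 = 2180 MB.
Lower bound: ⌈2180/350⌉ = 7 discs.
Also, 8 files each exceed 175 MB, and no two of those can share a disc, so at least 8 discs are needed.
A packing using 8 discs:
  disc 1: 270 + 80 = 350
  disc 2: 260 + 50 + 40 = 350
  disc 3: 250 + 50 + 40 = 340
  disc 4: 240 + 110 = 350
  disc 5: 210 = 210
  disc 6: 200 = 200
  disc 7: 200 = 200
  disc 8: 180 = 180
This matches the lower bound, so 8 is optimal.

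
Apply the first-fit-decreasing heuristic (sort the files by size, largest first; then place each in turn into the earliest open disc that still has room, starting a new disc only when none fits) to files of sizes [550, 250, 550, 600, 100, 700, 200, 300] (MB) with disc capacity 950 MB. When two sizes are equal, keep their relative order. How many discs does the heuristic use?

4

Sorted descending: 700, 600, 550, 550, 300, 250, 200, 100.
  700 → disc 1 (new)  [load 700/950]
  600 → disc 2 (new)  [load 600/950]
  550 → disc 3 (new)  [load 550/950]
  550 → disc 4 (new)  [load 550/950]
  300 → disc 2  [load 900/950]
  250 → disc 1  [load 950/950]
  200 → disc 3  [load 750/950]
  100 → disc 3  [load 850/950]
4 discs opened.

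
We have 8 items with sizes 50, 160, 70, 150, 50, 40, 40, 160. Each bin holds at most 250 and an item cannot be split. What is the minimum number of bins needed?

3

Total = 160 + 160 + 150 + 70 + 50 + 50 + 40 + 40 = 720.
Lower bound: ⌈720/250⌉ = 3 bins.
A packing using 3 bins:
  bin 1: 160 + 70 = 230
  bin 2: 160 + 50 + 40 = 250
  bin 3: 150 + 50 + 40 = 240
This matches the lower bound, so 3 is optimal.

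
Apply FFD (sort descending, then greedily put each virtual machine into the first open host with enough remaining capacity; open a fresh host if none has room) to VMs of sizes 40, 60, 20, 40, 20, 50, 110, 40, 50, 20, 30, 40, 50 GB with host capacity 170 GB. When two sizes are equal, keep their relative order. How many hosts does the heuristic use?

4

Sorted descending: 110, 60, 50, 50, 50, 40, 40, 40, 40, 30, 20, 20, 20.
  110 → host 1 (new)  [load 110/170]
  60 → host 1  [load 170/170]
  50 → host 2 (new)  [load 50/170]
  50 → host 2  [load 100/170]
  50 → host 2  [load 150/170]
  40 → host 3 (new)  [load 40/170]
  40 → host 3  [load 80/170]
  40 → host 3  [load 120/170]
  40 → host 3  [load 160/170]
  30 → host 4 (new)  [load 30/170]
  20 → host 2  [load 170/170]
  20 → host 4  [load 50/170]
  20 → host 4  [load 70/170]
4 hosts opened.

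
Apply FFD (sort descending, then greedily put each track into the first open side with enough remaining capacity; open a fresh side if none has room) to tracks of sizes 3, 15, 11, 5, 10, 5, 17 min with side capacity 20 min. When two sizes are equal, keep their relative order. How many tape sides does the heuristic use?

4

Sorted descending: 17, 15, 11, 10, 5, 5, 3.
  17 → side 1 (new)  [load 17/20]
  15 → side 2 (new)  [load 15/20]
  11 → side 3 (new)  [load 11/20]
  10 → side 4 (new)  [load 10/20]
  5 → side 2  [load 20/20]
  5 → side 3  [load 16/20]
  3 → side 1  [load 20/20]
4 tape sides opened.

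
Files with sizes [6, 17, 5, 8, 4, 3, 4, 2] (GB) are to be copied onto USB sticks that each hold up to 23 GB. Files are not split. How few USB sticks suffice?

3

Total = 17 + 8 + 6 + 5 + 4 + 4 + 3 + 2 = 49 GB.
Lower bound: ⌈49/23⌉ = 3 USB sticks.
A packing using 3 USB sticks:
  USB stick 1: 17 + 6 = 23
  USB stick 2: 8 + 5 + 4 + 4 + 2 = 23
  USB stick 3: 3 = 3
This matches the lower bound, so 3 is optimal.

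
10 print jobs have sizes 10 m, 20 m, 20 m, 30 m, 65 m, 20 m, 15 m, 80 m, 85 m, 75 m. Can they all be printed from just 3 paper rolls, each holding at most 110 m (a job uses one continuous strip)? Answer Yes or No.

No

Total = 420 m; ⌈420/110⌉ = 4.
At least 4 paper rolls are required, but only 3 are allowed.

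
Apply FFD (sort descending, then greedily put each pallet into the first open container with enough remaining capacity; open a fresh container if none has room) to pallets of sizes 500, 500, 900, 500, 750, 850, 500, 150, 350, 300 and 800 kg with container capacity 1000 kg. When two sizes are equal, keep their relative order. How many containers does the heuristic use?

Sorted descending: 900, 850, 800, 750, 500, 500, 500, 500, 350, 300, 150.
  900 → container 1 (new)  [load 900/1000]
  850 → container 2 (new)  [load 850/1000]
  800 → container 3 (new)  [load 800/1000]
  750 → container 4 (new)  [load 750/1000]
  500 → container 5 (new)  [load 500/1000]
  500 → container 5  [load 1000/1000]
  500 → container 6 (new)  [load 500/1000]
  500 → container 6  [load 1000/1000]
  350 → container 7 (new)  [load 350/1000]
  300 → container 7  [load 650/1000]
  150 → container 2  [load 1000/1000]
7 containers opened.

7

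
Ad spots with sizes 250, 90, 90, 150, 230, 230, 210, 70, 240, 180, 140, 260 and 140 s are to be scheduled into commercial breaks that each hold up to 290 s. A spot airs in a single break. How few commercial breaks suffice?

Total = 260 + 250 + 240 + 230 + 230 + 210 + 180 + 150 + 140 + 140 + 90 + 90 + 70 = 2280 s.
Lower bound: ⌈2280/290⌉ = 8 commercial breaks.
A packing using 9 commercial breaks:
  break 1: 260 = 260
  break 2: 250 = 250
  break 3: 240 = 240
  break 4: 230 = 230
  break 5: 230 = 230
  break 6: 210 + 70 = 280
  break 7: 180 + 90 = 270
  break 8: 150 + 140 = 290
  break 9: 140 + 90 = 230
No arrangement into 8 commercial breaks stays within capacity, so 9 is optimal.

9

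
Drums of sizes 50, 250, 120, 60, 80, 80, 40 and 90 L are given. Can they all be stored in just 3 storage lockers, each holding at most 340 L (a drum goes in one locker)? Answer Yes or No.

A valid assignment using 3 storage lockers:
  locker 1: 250 + 90 = 340
  locker 2: 120 + 80 + 80 + 60 = 340
  locker 3: 50 + 40 = 90
Every load is within 340 L, so 3 storage lockers suffice.

Yes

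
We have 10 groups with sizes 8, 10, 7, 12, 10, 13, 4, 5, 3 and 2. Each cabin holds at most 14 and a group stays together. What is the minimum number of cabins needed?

6

Total = 13 + 12 + 10 + 10 + 8 + 7 + 5 + 4 + 3 + 2 = 74.
Lower bound: ⌈74/14⌉ = 6 cabins.
A packing using 6 cabins:
  cabin 1: 13 = 13
  cabin 2: 12 + 2 = 14
  cabin 3: 10 + 4 = 14
  cabin 4: 10 + 3 = 13
  cabin 5: 8 + 5 = 13
  cabin 6: 7 = 7
This matches the lower bound, so 6 is optimal.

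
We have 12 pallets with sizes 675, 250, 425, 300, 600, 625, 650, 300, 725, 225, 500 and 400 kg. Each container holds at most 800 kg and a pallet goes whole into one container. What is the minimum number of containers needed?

Total = 725 + 675 + 650 + 625 + 600 + 500 + 425 + 400 + 300 + 300 + 250 + 225 = 5675 kg.
Lower bound: ⌈5675/800⌉ = 8 containers.
A packing using 9 containers:
  container 1: 725 = 725
  container 2: 675 = 675
  container 3: 650 = 650
  container 4: 625 = 625
  container 5: 600 = 600
  container 6: 500 + 300 = 800
  container 7: 425 + 300 = 725
  container 8: 400 + 250 = 650
  container 9: 225 = 225
No arrangement into 8 containers stays within capacity, so 9 is optimal.

9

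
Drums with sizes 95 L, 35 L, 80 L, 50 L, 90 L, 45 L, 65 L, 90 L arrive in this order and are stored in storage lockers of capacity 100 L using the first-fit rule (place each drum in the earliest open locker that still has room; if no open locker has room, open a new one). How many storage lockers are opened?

  95 → locker 1 (new)  [load 95/100]
  35 → locker 2 (new)  [load 35/100]
  80 → locker 3 (new)  [load 80/100]
  50 → locker 2  [load 85/100]
  90 → locker 4 (new)  [load 90/100]
  45 → locker 5 (new)  [load 45/100]
  65 → locker 6 (new)  [load 65/100]
  90 → locker 7 (new)  [load 90/100]
7 storage lockers opened.

7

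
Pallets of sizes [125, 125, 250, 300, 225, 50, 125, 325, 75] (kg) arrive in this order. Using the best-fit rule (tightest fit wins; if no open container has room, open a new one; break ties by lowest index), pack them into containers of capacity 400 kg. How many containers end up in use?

  125 → container 1 (new)  [load 125/400]
  125 → container 1  [load 250/400]
  250 → container 2 (new)  [load 250/400]
  300 → container 3 (new)  [load 300/400]
  225 → container 4 (new)  [load 225/400]
  50 → container 3  [load 350/400]
  125 → container 1  [load 375/400]
  325 → container 5 (new)  [load 325/400]
  75 → container 5  [load 400/400]
5 containers opened.

5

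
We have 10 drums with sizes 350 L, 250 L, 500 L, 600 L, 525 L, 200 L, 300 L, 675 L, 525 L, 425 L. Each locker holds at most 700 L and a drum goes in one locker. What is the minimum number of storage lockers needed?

7

Total = 675 + 600 + 525 + 525 + 500 + 425 + 350 + 300 + 250 + 200 = 4350 L.
Lower bound: ⌈4350/700⌉ = 7 storage lockers.
A packing using 7 storage lockers:
  locker 1: 675 = 675
  locker 2: 600 = 600
  locker 3: 525 = 525
  locker 4: 525 = 525
  locker 5: 500 + 200 = 700
  locker 6: 425 + 250 = 675
  locker 7: 350 + 300 = 650
This matches the lower bound, so 7 is optimal.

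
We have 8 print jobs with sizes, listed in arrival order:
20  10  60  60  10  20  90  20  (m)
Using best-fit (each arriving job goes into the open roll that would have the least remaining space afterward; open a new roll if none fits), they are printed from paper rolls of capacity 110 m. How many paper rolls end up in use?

  20 → roll 1 (new)  [load 20/110]
  10 → roll 1  [load 30/110]
  60 → roll 1  [load 90/110]
  60 → roll 2 (new)  [load 60/110]
  10 → roll 1  [load 100/110]
  20 → roll 2  [load 80/110]
  90 → roll 3 (new)  [load 90/110]
  20 → roll 3  [load 110/110]
3 paper rolls opened.

3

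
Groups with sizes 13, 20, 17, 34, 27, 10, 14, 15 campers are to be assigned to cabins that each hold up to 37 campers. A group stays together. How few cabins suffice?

Total = 34 + 27 + 20 + 17 + 15 + 14 + 13 + 10 = 150 campers.
Lower bound: ⌈150/37⌉ = 5 cabins.
A packing using 5 cabins:
  cabin 1: 34 = 34
  cabin 2: 27 + 10 = 37
  cabin 3: 20 + 17 = 37
  cabin 4: 15 + 14 = 29
  cabin 5: 13 = 13
This matches the lower bound, so 5 is optimal.

5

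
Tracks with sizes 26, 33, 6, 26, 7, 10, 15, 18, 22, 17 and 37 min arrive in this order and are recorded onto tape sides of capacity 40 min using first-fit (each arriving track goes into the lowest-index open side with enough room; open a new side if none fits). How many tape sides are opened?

  26 → side 1 (new)  [load 26/40]
  33 → side 2 (new)  [load 33/40]
  6 → side 1  [load 32/40]
  26 → side 3 (new)  [load 26/40]
  7 → side 1  [load 39/40]
  10 → side 3  [load 36/40]
  15 → side 4 (new)  [load 15/40]
  18 → side 4  [load 33/40]
  22 → side 5 (new)  [load 22/40]
  17 → side 5  [load 39/40]
  37 → side 6 (new)  [load 37/40]
6 tape sides opened.

6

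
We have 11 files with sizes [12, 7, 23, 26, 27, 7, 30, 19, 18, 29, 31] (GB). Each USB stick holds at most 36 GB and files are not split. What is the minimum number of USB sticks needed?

8

Total = 31 + 30 + 29 + 27 + 26 + 23 + 19 + 18 + 12 + 7 + 7 = 229 GB.
Lower bound: ⌈229/36⌉ = 7 USB sticks.
A packing using 8 USB sticks:
  USB stick 1: 31 = 31
  USB stick 2: 30 = 30
  USB stick 3: 29 + 7 = 36
  USB stick 4: 27 + 7 = 34
  USB stick 5: 26 = 26
  USB stick 6: 23 + 12 = 35
  USB stick 7: 19 = 19
  USB stick 8: 18 = 18
No arrangement into 7 USB sticks stays within capacity, so 8 is optimal.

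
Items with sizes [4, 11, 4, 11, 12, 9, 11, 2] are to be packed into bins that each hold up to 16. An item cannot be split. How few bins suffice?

Total = 12 + 11 + 11 + 11 + 9 + 4 + 4 + 2 = 64.
Lower bound: ⌈64/16⌉ = 4 bins.
Also, 5 items each exceed 8, and no two of those can share a bin, so at least 5 bins are needed.
A packing using 5 bins:
  bin 1: 12 + 4 = 16
  bin 2: 11 + 4 = 15
  bin 3: 11 + 2 = 13
  bin 4: 11 = 11
  bin 5: 9 = 9
This matches the lower bound, so 5 is optimal.

5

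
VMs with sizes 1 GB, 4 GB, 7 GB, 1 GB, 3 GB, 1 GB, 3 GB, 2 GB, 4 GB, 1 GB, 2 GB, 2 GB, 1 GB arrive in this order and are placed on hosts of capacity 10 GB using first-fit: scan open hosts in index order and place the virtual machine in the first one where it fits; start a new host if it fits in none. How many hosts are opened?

  1 → host 1 (new)  [load 1/10]
  4 → host 1  [load 5/10]
  7 → host 2 (new)  [load 7/10]
  1 → host 1  [load 6/10]
  3 → host 1  [load 9/10]
  1 → host 1  [load 10/10]
  3 → host 2  [load 10/10]
  2 → host 3 (new)  [load 2/10]
  4 → host 3  [load 6/10]
  1 → host 3  [load 7/10]
  2 → host 3  [load 9/10]
  2 → host 4 (new)  [load 2/10]
  1 → host 3  [load 10/10]
4 hosts opened.

4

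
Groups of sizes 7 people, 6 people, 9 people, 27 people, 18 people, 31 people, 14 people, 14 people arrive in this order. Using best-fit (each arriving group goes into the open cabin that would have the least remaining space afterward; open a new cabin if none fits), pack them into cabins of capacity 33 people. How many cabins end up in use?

5

  7 → cabin 1 (new)  [load 7/33]
  6 → cabin 1  [load 13/33]
  9 → cabin 1  [load 22/33]
  27 → cabin 2 (new)  [load 27/33]
  18 → cabin 3 (new)  [load 18/33]
  31 → cabin 4 (new)  [load 31/33]
  14 → cabin 3  [load 32/33]
  14 → cabin 5 (new)  [load 14/33]
5 cabins opened.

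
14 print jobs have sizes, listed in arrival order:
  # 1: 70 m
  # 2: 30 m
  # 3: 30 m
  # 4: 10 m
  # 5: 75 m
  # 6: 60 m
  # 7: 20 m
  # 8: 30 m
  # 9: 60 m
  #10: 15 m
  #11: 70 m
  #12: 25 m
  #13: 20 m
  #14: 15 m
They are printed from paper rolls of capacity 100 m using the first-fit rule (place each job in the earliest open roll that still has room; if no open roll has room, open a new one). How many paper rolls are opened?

  70 → roll 1 (new)  [load 70/100]
  30 → roll 1  [load 100/100]
  30 → roll 2 (new)  [load 30/100]
  10 → roll 2  [load 40/100]
  75 → roll 3 (new)  [load 75/100]
  60 → roll 2  [load 100/100]
  20 → roll 3  [load 95/100]
  30 → roll 4 (new)  [load 30/100]
  60 → roll 4  [load 90/100]
  15 → roll 5 (new)  [load 15/100]
  70 → roll 5  [load 85/100]
  25 → roll 6 (new)  [load 25/100]
  20 → roll 6  [load 45/100]
  15 → roll 5  [load 100/100]
6 paper rolls opened.

6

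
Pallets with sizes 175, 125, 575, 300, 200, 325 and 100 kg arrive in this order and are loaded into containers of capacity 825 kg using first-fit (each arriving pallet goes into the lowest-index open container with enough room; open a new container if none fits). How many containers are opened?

3

  175 → container 1 (new)  [load 175/825]
  125 → container 1  [load 300/825]
  575 → container 2 (new)  [load 575/825]
  300 → container 1  [load 600/825]
  200 → container 1  [load 800/825]
  325 → container 3 (new)  [load 325/825]
  100 → container 2  [load 675/825]
3 containers opened.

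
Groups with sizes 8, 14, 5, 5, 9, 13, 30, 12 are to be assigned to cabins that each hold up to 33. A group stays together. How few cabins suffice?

3

Total = 30 + 14 + 13 + 12 + 9 + 8 + 5 + 5 = 96.
Lower bound: ⌈96/33⌉ = 3 cabins.
A packing using 3 cabins:
  cabin 1: 30 = 30
  cabin 2: 14 + 9 + 5 + 5 = 33
  cabin 3: 13 + 12 + 8 = 33
This matches the lower bound, so 3 is optimal.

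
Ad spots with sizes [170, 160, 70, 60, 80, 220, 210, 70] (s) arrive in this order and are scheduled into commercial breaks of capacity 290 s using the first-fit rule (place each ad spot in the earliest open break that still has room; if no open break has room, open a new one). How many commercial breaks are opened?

4

  170 → break 1 (new)  [load 170/290]
  160 → break 2 (new)  [load 160/290]
  70 → break 1  [load 240/290]
  60 → break 2  [load 220/290]
  80 → break 3 (new)  [load 80/290]
  220 → break 4 (new)  [load 220/290]
  210 → break 3  [load 290/290]
  70 → break 2  [load 290/290]
4 commercial breaks opened.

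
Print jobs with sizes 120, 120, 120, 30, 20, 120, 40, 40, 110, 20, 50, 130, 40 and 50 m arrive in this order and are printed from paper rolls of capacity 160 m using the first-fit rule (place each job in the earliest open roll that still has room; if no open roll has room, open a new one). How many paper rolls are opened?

  120 → roll 1 (new)  [load 120/160]
  120 → roll 2 (new)  [load 120/160]
  120 → roll 3 (new)  [load 120/160]
  30 → roll 1  [load 150/160]
  20 → roll 2  [load 140/160]
  120 → roll 4 (new)  [load 120/160]
  40 → roll 3  [load 160/160]
  40 → roll 4  [load 160/160]
  110 → roll 5 (new)  [load 110/160]
  20 → roll 2  [load 160/160]
  50 → roll 5  [load 160/160]
  130 → roll 6 (new)  [load 130/160]
  40 → roll 7 (new)  [load 40/160]
  50 → roll 7  [load 90/160]
7 paper rolls opened.

7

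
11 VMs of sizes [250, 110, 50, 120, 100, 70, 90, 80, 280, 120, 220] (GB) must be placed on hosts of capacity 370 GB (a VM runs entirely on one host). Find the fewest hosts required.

5

Total = 280 + 250 + 220 + 120 + 120 + 110 + 100 + 90 + 80 + 70 + 50 = 1490 GB.
Lower bound: ⌈1490/370⌉ = 5 hosts.
A packing using 5 hosts:
  host 1: 280 + 90 = 370
  host 2: 250 + 120 = 370
  host 3: 220 + 120 = 340
  host 4: 110 + 100 + 80 + 70 = 360
  host 5: 50 = 50
This matches the lower bound, so 5 is optimal.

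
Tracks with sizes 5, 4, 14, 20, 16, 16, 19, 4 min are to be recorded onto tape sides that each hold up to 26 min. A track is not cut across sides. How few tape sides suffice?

5

Total = 20 + 19 + 16 + 16 + 14 + 5 + 4 + 4 = 98 min.
Lower bound: ⌈98/26⌉ = 4 tape sides.
Also, 5 tracks each exceed 13 min, and no two of those can share a side, so at least 5 tape sides are needed.
A packing using 5 tape sides:
  side 1: 20 + 5 = 25
  side 2: 19 + 4 = 23
  side 3: 16 + 4 = 20
  side 4: 16 = 16
  side 5: 14 = 14
This matches the lower bound, so 5 is optimal.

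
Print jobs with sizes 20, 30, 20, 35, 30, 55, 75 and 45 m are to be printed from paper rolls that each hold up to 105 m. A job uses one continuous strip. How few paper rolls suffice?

3

Total = 75 + 55 + 45 + 35 + 30 + 30 + 20 + 20 = 310 m.
Lower bound: ⌈310/105⌉ = 3 paper rolls.
A packing using 3 paper rolls:
  roll 1: 75 + 30 = 105
  roll 2: 55 + 45 = 100
  roll 3: 35 + 30 + 20 + 20 = 105
This matches the lower bound, so 3 is optimal.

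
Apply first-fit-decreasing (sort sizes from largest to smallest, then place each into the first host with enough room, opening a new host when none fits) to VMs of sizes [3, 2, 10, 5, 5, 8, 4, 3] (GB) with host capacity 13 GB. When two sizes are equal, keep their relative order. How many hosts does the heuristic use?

Sorted descending: 10, 8, 5, 5, 4, 3, 3, 2.
  10 → host 1 (new)  [load 10/13]
  8 → host 2 (new)  [load 8/13]
  5 → host 2  [load 13/13]
  5 → host 3 (new)  [load 5/13]
  4 → host 3  [load 9/13]
  3 → host 1  [load 13/13]
  3 → host 3  [load 12/13]
  2 → host 4 (new)  [load 2/13]
4 hosts opened.

4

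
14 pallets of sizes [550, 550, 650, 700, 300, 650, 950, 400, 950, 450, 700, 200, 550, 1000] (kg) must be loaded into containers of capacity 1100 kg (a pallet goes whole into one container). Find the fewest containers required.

Total = 1000 + 950 + 950 + 700 + 700 + 650 + 650 + 550 + 550 + 550 + 450 + 400 + 300 + 200 = 8600 kg.
Lower bound: ⌈8600/1100⌉ = 8 containers.
A packing using 9 containers:
  container 1: 1000 = 1000
  container 2: 950 = 950
  container 3: 950 = 950
  container 4: 700 + 400 = 1100
  container 5: 700 + 300 = 1000
  container 6: 650 + 450 = 1100
  container 7: 650 + 200 = 850
  container 8: 550 + 550 = 1100
  container 9: 550 = 550
No arrangement into 8 containers stays within capacity, so 9 is optimal.

9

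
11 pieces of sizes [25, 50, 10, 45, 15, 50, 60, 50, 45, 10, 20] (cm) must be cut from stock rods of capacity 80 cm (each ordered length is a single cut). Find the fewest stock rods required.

6

Total = 60 + 50 + 50 + 50 + 45 + 45 + 25 + 20 + 15 + 10 + 10 = 380 cm.
Lower bound: ⌈380/80⌉ = 5 stock rods.
Also, 6 pieces each exceed 40 cm, and no two of those can share a stock rod, so at least 6 stock rods are needed.
A packing using 6 stock rods:
  stock rod 1: 60 + 20 = 80
  stock rod 2: 50 + 25 = 75
  stock rod 3: 50 + 15 + 10 = 75
  stock rod 4: 50 + 10 = 60
  stock rod 5: 45 = 45
  stock rod 6: 45 = 45
This matches the lower bound, so 6 is optimal.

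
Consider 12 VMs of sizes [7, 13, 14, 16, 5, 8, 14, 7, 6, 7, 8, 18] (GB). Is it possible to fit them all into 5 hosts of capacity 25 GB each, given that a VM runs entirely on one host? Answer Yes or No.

No

Total = 123 GB; ⌈123/25⌉ = 5.
The bound of 5 does not rule out 5, but exhaustive search shows no assignment into 5 hosts of capacity 25 GB exists — the minimum is 6.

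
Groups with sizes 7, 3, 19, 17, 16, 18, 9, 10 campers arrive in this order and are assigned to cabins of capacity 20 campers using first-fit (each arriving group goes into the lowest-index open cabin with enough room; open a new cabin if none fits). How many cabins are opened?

  7 → cabin 1 (new)  [load 7/20]
  3 → cabin 1  [load 10/20]
  19 → cabin 2 (new)  [load 19/20]
  17 → cabin 3 (new)  [load 17/20]
  16 → cabin 4 (new)  [load 16/20]
  18 → cabin 5 (new)  [load 18/20]
  9 → cabin 1  [load 19/20]
  10 → cabin 6 (new)  [load 10/20]
6 cabins opened.

6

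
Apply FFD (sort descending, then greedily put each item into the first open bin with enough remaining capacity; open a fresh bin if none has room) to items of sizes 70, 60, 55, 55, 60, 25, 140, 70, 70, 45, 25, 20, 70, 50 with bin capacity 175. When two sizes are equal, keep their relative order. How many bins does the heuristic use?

5

Sorted descending: 140, 70, 70, 70, 70, 60, 60, 55, 55, 50, 45, 25, 25, 20.
  140 → bin 1 (new)  [load 140/175]
  70 → bin 2 (new)  [load 70/175]
  70 → bin 2  [load 140/175]
  70 → bin 3 (new)  [load 70/175]
  70 → bin 3  [load 140/175]
  60 → bin 4 (new)  [load 60/175]
  60 → bin 4  [load 120/175]
  55 → bin 4  [load 175/175]
  55 → bin 5 (new)  [load 55/175]
  50 → bin 5  [load 105/175]
  45 → bin 5  [load 150/175]
  25 → bin 1  [load 165/175]
  25 → bin 2  [load 165/175]
  20 → bin 3  [load 160/175]
5 bins opened.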